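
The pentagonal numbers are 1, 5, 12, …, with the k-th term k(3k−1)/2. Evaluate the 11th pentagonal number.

11·(3·11 − 1)/2 = 11·32/2 = 11·16 = 176.

176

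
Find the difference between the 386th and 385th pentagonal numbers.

Consecutive pentagonal numbers differ by 3n − 2: here 3·386 − 2 = 1156.

1156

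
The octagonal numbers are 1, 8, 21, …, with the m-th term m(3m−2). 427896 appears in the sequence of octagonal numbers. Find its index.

Set n(3n−2) = 427896, giving 3n² − 2n − 427896 = 0.
The discriminant is 4 + 12·427896 = 5134756, and √5134756 = 2266.
So n = (2 + 2266) / 6 = 2268/6 = 378.

378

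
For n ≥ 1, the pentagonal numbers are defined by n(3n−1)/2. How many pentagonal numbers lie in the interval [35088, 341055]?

324

The n-th pentagonal number is n(3n−1)/2.
Smallest index with value ≥ 35088: n = 154 (giving 35497).
Largest index with value ≤ 341055: n = 477 (giving 341055).
Indices 154 through 477: 324 terms.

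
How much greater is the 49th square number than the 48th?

97

n² − (n−1)² = 2n − 1, so 49² − 48² = 2·49 − 1 = 97.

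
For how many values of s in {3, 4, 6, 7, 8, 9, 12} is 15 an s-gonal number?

2

s = 3: P(3, 5) = 15. ✓
s = 4: P(4, 3) = 9 and P(4, 4) = 16; 15 is not s-gonal.
s = 6: P(6, 3) = 15. ✓
s = 7: P(7, 2) = 7 and P(7, 3) = 18; 15 is not s-gonal.
s = 8: P(8, 2) = 8 and P(8, 3) = 21; 15 is not s-gonal.
s = 9: P(9, 2) = 9 and P(9, 3) = 24; 15 is not s-gonal.
s = 12: P(12, 2) = 12 and P(12, 3) = 33; 15 is not s-gonal.
Hits: s ∈ {3, 6} → 2.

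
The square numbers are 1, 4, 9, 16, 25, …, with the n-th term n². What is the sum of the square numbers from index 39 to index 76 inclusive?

Σ_{i=39}^{76} i² = 149226 − 19019 = 130207.

130207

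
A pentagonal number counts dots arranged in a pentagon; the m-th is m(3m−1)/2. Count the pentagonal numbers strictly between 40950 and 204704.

204

The n-th pentagonal number is n(3n−1)/2.
Smallest index with value > 40950: n = 166 (giving 41251).
Largest index with value < 204704: n = 369 (giving 204057).
Indices 166 through 369: 204 terms.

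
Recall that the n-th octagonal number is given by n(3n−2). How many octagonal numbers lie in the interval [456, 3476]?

The n-th octagonal number is n(3n−2).
Smallest index with value ≥ 456: n = 13 (giving 481).
Largest index with value ≤ 3476: n = 34 (giving 3400).
Indices 13 through 34: 22 terms.

22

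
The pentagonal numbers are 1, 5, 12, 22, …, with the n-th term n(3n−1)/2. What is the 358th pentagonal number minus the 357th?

Consecutive pentagonal numbers differ by 3n − 2: here 3·358 − 2 = 1072.

1072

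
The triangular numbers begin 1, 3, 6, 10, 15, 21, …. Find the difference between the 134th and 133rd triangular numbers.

134

Consecutive triangular numbers differ by n: T_{134} − T_{133} = 134.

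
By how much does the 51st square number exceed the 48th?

297

51² = 2601 and 48² = 2304.
Difference: 2601 − 2304 = 297.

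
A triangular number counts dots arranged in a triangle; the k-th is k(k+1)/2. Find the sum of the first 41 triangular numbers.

Σ i(i+1)/2 = (Σi² + Σi) / 2 over i = 1..41.
Σi = 861 and Σi² = 23821.
(1·23821 + 1·861) / 2 = 24682/2 = 12341.

12341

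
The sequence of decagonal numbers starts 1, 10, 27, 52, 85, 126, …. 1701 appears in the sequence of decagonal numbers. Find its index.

Set n(4n−3) = 1701, giving 4n² − 3n − 1701 = 0.
So n = (3 + 165) / 8 = 168/8 = 21.

21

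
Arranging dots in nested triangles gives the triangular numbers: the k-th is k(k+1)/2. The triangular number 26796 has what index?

Set n(n+1)/2 = 26796, giving n² + n − 53592 = 0.
The discriminant is 1 + 8·26796 = 214369, and √214369 = 463.
So n = (-1 + 463) / 2 = 462/2 = 231.
Check: 231·232/2 = 26796. ✓

231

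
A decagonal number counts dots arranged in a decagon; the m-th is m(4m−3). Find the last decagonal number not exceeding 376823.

Solve n(4n−3) ≤ 376823 for integer n.
n = 307 gives 376075 ≤ 376823, while n = 308 gives 378532 > 376823; so the answer is 376075.

376075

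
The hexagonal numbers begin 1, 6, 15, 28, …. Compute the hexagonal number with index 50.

4950

The 50th hexagonal number is n(2n−1) with n = 50.
50·(2·50 − 1) = 50·99 = 4950.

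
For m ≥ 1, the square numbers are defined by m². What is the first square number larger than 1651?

1681

Solve n² > 1651 for integer n.
The largest n with value ≤ 1651 is 40 (since 1600 ≤ 1651 < 1681), so the first above is n = 41, value 1681.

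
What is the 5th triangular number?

The 5th triangular number is n(n+1)/2 with n = 5.
5·6/2 = 30/2 = 15.

15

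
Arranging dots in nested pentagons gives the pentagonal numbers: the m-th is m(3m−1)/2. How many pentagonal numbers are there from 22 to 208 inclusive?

The n-th pentagonal number is n(3n−1)/2.
Smallest index with value ≥ 22: n = 4 (giving 22).
Largest index with value ≤ 208: n = 11 (giving 176).
Indices 4 through 11: 8 terms.

8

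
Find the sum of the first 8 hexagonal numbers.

372

Σ i(2i−1) = 2Σi² − Σi over i = 1..8.
Σi = 36 and Σi² = 204.
2·204 − 1·36 = 372.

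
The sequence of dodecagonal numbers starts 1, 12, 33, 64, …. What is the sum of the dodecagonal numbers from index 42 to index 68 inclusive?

410625

Σ i(5i−4) = 5Σi² − 4Σi over i = 42..68.
Σi = 2346 − 861 = 1485 and Σi² = 107134 − 23821 = 83313.
5·83313 − 4·1485 = 410625.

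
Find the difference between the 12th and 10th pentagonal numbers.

12·(3·12 − 1)/2 = 210 and 10·(3·10 − 1)/2 = 145.
Difference: 210 − 145 = 65.

65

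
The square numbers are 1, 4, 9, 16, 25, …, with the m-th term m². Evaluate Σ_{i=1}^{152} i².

Σ_{i=1}^{152} i² = 152·153·305/6 = 1182180.

1182180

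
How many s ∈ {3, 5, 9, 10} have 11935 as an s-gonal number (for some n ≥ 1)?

s = 3: P(3, 154) = 11935. ✓
s = 5: P(5, 89) = 11837 and P(5, 90) = 12105; 11935 is not s-gonal.
s = 9: P(9, 58) = 11629 and P(9, 59) = 12036; 11935 is not s-gonal.
s = 10: P(10, 55) = 11935. ✓
Hits: s ∈ {3, 10} → 2.

2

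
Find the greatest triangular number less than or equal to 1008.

990

Solve n(n+1)/2 ≤ 1008 for integer n.
n = 44 gives 990 ≤ 1008, while n = 45 gives 1035 > 1008; so the answer is 990.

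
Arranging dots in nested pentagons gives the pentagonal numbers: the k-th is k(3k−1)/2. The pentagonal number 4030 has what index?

Set n(3n−1)/2 = 4030, giving 3n² − n − 8060 = 0.
The discriminant is 1 + 24·4030 = 96721, and √96721 = 311.
So n = (1 + 311) / 6 = 312/6 = 52.
Check: 52·(3·52 − 1)/2 = 4030. ✓

52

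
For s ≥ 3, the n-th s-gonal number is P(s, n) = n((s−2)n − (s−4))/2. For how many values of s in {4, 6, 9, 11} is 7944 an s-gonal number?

1

s = 4: P(4, 89) = 7921 and P(4, 90) = 8100; 7944 is not s-gonal.
s = 6: P(6, 63) = 7875 and P(6, 64) = 8128; 7944 is not s-gonal.
s = 9: P(9, 48) = 7944. ✓
s = 11: P(11, 42) = 7791 and P(11, 43) = 8170; 7944 is not s-gonal.
Hits: s ∈ {9} → 1.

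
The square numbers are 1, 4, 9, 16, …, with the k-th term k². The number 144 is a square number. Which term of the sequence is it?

We need n² = 144, so n = √144 = 12.

12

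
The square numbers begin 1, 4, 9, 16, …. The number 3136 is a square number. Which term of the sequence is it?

56

We need n² = 3136, so n = √3136 = 56.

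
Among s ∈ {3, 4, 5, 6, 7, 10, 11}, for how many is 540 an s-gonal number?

s = 3: P(3, 32) = 528 and P(3, 33) = 561; 540 is not s-gonal.
s = 4: P(4, 23) = 529 and P(4, 24) = 576; 540 is not s-gonal.
s = 5: P(5, 19) = 532 and P(5, 20) = 590; 540 is not s-gonal.
s = 6: P(6, 16) = 496 and P(6, 17) = 561; 540 is not s-gonal.
s = 7: P(7, 15) = 540. ✓
s = 10: P(10, 12) = 540. ✓
s = 11: P(11, 11) = 506 and P(11, 12) = 606; 540 is not s-gonal.
Hits: s ∈ {7, 10} → 2.

2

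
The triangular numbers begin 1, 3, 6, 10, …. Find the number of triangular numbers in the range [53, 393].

18

The n-th triangular number is n(n+1)/2.
Smallest index with value ≥ 53: n = 10 (giving 55).
Largest index with value ≤ 393: n = 27 (giving 378).
Indices 10 through 27: 18 terms.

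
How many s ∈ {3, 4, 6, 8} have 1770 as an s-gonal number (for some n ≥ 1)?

s = 3: P(3, 59) = 1770. ✓
s = 4: P(4, 42) = 1764 and P(4, 43) = 1849; 1770 is not s-gonal.
s = 6: P(6, 30) = 1770. ✓
s = 8: P(8, 24) = 1680 and P(8, 25) = 1825; 1770 is not s-gonal.
Hits: s ∈ {3, 6} → 2.

2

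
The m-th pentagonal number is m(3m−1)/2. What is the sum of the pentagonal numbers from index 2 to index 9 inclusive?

Σ i(3i−1)/2 = (3Σi² − Σi) / 2 over i = 2..9.
Σi = 45 − 1 = 44 and Σi² = 285 − 1 = 284.
(3·284 − 1·44) / 2 = 808/2 = 404.

404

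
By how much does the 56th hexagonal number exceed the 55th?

Consecutive hexagonal numbers differ by 4n − 3: here 4·56 − 3 = 221.

221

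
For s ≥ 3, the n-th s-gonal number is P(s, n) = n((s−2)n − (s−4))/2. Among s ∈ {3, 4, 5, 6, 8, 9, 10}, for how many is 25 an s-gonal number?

s = 3: P(3, 6) = 21 and P(3, 7) = 28; 25 is not s-gonal.
s = 4: P(4, 5) = 25. ✓
s = 5: P(5, 4) = 22 and P(5, 5) = 35; 25 is not s-gonal.
s = 6: P(6, 3) = 15 and P(6, 4) = 28; 25 is not s-gonal.
s = 8: P(8, 3) = 21 and P(8, 4) = 40; 25 is not s-gonal.
s = 9: P(9, 3) = 24 and P(9, 4) = 46; 25 is not s-gonal.
s = 10: P(10, 2) = 10 and P(10, 3) = 27; 25 is not s-gonal.
Hits: s ∈ {4} → 1.

1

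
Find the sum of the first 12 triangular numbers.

364

Σ i(i+1)/2 = (Σi² + Σi) / 2 over i = 1..12.
Σi = 78 and Σi² = 650.
(1·650 + 1·78) / 2 = 728/2 = 364.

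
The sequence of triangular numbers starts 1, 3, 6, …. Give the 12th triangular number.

12·13/2 = 156/2 = 78.

78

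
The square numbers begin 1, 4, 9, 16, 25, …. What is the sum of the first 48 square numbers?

38024

Σ_{i=1}^{48} i² = 48·49·97/6 = 38024.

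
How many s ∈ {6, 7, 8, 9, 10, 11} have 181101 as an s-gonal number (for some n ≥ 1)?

1

s = 6: P(6, 301) = 180901 and P(6, 302) = 182106; 181101 is not s-gonal.
s = 7: P(7, 269) = 180499 and P(7, 270) = 181845; 181101 is not s-gonal.
s = 8: P(8, 246) = 181056 and P(8, 247) = 182533; 181101 is not s-gonal.
s = 9: P(9, 227) = 179784 and P(9, 228) = 181374; 181101 is not s-gonal.
s = 10: P(10, 213) = 180837 and P(10, 214) = 182542; 181101 is not s-gonal.
s = 11: P(11, 201) = 181101. ✓
Hits: s ∈ {11} → 1.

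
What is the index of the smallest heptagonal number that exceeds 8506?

59

Solve n(5n−3)/2 > 8506 for integer n.
The largest n with value ≤ 8506 is 58 (since 8323 ≤ 8506 < 8614), so the first above is n = 59, value 8614.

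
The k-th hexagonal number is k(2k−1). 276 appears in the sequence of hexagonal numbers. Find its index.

Set n(2n−1) = 276, giving 2n² − n − 276 = 0.
The discriminant is 1 + 8·276 = 2209, and √2209 = 47.
So n = (1 + 47) / 4 = 48/4 = 12.
Check: 12·(2·12 − 1) = 276. ✓

12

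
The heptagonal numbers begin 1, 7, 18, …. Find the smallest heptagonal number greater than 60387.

60606

Solve n(5n−3)/2 > 60387 for integer n.
The largest n with value ≤ 60387 is 155 (since 59830 ≤ 60387 < 60606), so the first above is n = 156, value 60606.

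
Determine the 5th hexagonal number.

The 5th hexagonal number is n(2n−1) with n = 5.
5·(2·5 − 1) = 5·9 = 45.

45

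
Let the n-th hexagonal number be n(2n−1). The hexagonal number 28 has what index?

Set n(2n−1) = 28, giving 2n² − n − 28 = 0.
The discriminant is 1 + 8·28 = 225, and √225 = 15.
So n = (1 + 15) / 4 = 16/4 = 4.

4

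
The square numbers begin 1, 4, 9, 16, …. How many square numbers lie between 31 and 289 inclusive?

12

The n-th square number is n².
Smallest index with value ≥ 31: n = 6 (giving 36).
Largest index with value ≤ 289: n = 17 (giving 289).
Indices 6 through 17: 12 terms.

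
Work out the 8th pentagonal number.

8·(3·8 − 1)/2 = 8·23/2 = 92.

92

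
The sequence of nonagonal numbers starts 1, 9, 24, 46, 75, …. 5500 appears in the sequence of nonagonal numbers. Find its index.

40

Set n(7n−5)/2 = 5500, giving 7n² − 5n − 11000 = 0.
The discriminant is 25 + 56·5500 = 308025, and √308025 = 555.
So n = (5 + 555) / 14 = 560/14 = 40.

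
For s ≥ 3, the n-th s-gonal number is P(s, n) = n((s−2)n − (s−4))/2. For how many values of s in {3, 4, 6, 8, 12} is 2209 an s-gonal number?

s = 3: P(3, 65) = 2145 and P(3, 66) = 2211; 2209 is not s-gonal.
s = 4: P(4, 47) = 2209. ✓
s = 6: P(6, 33) = 2145 and P(6, 34) = 2278; 2209 is not s-gonal.
s = 8: P(8, 27) = 2133 and P(8, 28) = 2296; 2209 is not s-gonal.
s = 12: P(12, 21) = 2121 and P(12, 22) = 2332; 2209 is not s-gonal.
Hits: s ∈ {4} → 1.

1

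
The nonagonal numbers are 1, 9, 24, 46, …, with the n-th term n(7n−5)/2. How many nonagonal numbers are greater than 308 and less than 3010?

The n-th nonagonal number is n(7n−5)/2.
Smallest index with value > 308: n = 10 (giving 325).
Largest index with value < 3010: n = 29 (giving 2871).
Indices 10 through 29: 20 terms.

20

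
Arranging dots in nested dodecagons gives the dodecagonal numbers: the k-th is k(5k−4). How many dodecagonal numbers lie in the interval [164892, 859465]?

234

The n-th dodecagonal number is n(5n−4).
Smallest index with value ≥ 164892: n = 182 (giving 164892).
Largest index with value ≤ 859465: n = 415 (giving 859465).
Indices 182 through 415: 234 terms.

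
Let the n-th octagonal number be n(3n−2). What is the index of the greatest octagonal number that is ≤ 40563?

116

Solve n(3n−2) ≤ 40563 for integer n.
n = 116 gives 40136 ≤ 40563, while n = 117 gives 40833 > 40563; so the answer is index 116.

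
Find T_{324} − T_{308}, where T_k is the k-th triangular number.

5064

324·325/2 = 52650 and 308·309/2 = 47586.
Difference: 52650 − 47586 = 5064.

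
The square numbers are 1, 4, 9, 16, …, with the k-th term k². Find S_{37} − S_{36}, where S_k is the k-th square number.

73

n² − (n−1)² = 2n − 1, so 37² − 36² = 2·37 − 1 = 73.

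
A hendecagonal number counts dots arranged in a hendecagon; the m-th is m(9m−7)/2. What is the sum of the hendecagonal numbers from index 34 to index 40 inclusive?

42343

Σ i(9i−7)/2 = (9Σi² − 7Σi) / 2 over i = 34..40.
Σi = 820 − 561 = 259 and Σi² = 22140 − 12529 = 9611.
(9·9611 − 7·259) / 2 = 84686/2 = 42343.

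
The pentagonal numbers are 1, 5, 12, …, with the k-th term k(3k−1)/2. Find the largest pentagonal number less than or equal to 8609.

Solve n(3n−1)/2 ≤ 8609 for integer n.
n = 75 gives 8400 ≤ 8609, while n = 76 gives 8626 > 8609; so the answer is 8400.

8400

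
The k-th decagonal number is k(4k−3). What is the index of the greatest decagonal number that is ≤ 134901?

184

Solve n(4n−3) ≤ 134901 for integer n.
n = 184 gives 134872 ≤ 134901, while n = 185 gives 136345 > 134901; so the answer is index 184.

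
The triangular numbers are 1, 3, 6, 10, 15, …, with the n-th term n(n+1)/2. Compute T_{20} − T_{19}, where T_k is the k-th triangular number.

Consecutive triangular numbers differ by n: T_{20} − T_{19} = 20.

20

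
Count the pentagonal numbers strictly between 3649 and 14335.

The n-th pentagonal number is n(3n−1)/2.
Smallest index with value > 3649: n = 50 (giving 3725).
Largest index with value < 14335: n = 97 (giving 14065).
Indices 50 through 97: 48 terms.

48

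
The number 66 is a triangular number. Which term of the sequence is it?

11

Set n(n+1)/2 = 66, giving n² + n − 132 = 0.
So n = (-1 + 23) / 2 = 22/2 = 11.
Check: 11·12/2 = 66. ✓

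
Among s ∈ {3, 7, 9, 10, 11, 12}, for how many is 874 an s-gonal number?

1

s = 3: P(3, 41) = 861 and P(3, 42) = 903; 874 is not s-gonal.
s = 7: P(7, 19) = 874. ✓
s = 9: P(9, 16) = 856 and P(9, 17) = 969; 874 is not s-gonal.
s = 10: P(10, 15) = 855 and P(10, 16) = 976; 874 is not s-gonal.
s = 11: P(11, 14) = 833 and P(11, 15) = 960; 874 is not s-gonal.
s = 12: P(12, 13) = 793 and P(12, 14) = 924; 874 is not s-gonal.
Hits: s ∈ {7} → 1.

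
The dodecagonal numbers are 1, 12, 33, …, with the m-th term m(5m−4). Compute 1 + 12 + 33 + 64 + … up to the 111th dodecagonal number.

Σ i(5i−4) = 5Σi² − 4Σi over i = 1..111.
Σi = 6216 and Σi² = 462056.
5·462056 − 4·6216 = 2285416.

2285416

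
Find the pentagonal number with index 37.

37·(3·37 − 1)/2 = 37·110/2 = 37·55 = 2035.

2035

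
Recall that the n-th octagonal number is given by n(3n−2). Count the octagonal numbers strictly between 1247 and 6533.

The n-th octagonal number is n(3n−2).
Smallest index with value > 1247: n = 21 (giving 1281).
Largest index with value < 6533: n = 46 (giving 6256).
Indices 21 through 46: 26 terms.

26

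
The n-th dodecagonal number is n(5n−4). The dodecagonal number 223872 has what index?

212

Set n(5n−4) = 223872, giving 5n² − 4n − 223872 = 0.
The discriminant is 16 + 20·223872 = 4477456, and √4477456 = 2116.
So n = (4 + 2116) / 10 = 2120/10 = 212.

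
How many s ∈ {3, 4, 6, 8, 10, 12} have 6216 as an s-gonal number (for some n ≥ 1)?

s = 3: P(3, 111) = 6216. ✓
s = 4: P(4, 78) = 6084 and P(4, 79) = 6241; 6216 is not s-gonal.
s = 6: P(6, 56) = 6216. ✓
s = 8: P(8, 45) = 5985 and P(8, 46) = 6256; 6216 is not s-gonal.
s = 10: P(10, 39) = 5967 and P(10, 40) = 6280; 6216 is not s-gonal.
s = 12: P(12, 35) = 5985 and P(12, 36) = 6336; 6216 is not s-gonal.
Hits: s ∈ {3, 6} → 2.

2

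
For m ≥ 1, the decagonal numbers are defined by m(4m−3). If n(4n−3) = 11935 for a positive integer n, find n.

Set n(4n−3) = 11935, giving 4n² − 3n − 11935 = 0.
The discriminant is 9 + 16·11935 = 190969, and √190969 = 437.
So n = (3 + 437) / 8 = 440/8 = 55.
Check: 55·(4·55 − 3) = 11935. ✓

55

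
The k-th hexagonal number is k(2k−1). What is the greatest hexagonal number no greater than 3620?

Solve n(2n−1) ≤ 3620 for integer n.
n = 42 gives 3486 ≤ 3620, while n = 43 gives 3655 > 3620; so the answer is 3486.

3486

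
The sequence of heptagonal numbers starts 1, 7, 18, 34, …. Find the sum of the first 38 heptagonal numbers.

Σ i(5i−3)/2 = (5Σi² − 3Σi) / 2 over i = 1..38.
Σi = 741 and Σi² = 19019.
(5·19019 − 3·741) / 2 = 92872/2 = 46436.

46436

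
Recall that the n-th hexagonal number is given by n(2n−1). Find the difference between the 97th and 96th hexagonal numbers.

385

Consecutive hexagonal numbers differ by 4n − 3: here 4·97 − 3 = 385.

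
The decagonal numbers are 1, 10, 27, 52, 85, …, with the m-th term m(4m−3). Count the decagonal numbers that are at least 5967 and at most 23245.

38

The n-th decagonal number is n(4n−3).
Smallest index with value ≥ 5967: n = 39 (giving 5967).
Largest index with value ≤ 23245: n = 76 (giving 22876).
Indices 39 through 76: 38 terms.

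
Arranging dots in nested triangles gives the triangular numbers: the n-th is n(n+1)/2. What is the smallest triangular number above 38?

45

Solve n(n+1)/2 > 38 for integer n.
The largest n with value ≤ 38 is 8 (since 36 ≤ 38 < 45), so the first above is n = 9, value 45.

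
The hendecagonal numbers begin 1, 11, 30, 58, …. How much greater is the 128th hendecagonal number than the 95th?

33000

128·(9·128 − 7)/2 = 73280 and 95·(9·95 − 7)/2 = 40280.
Difference: 73280 − 40280 = 33000.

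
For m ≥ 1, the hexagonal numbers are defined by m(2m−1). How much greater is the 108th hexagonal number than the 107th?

429

Consecutive hexagonal numbers differ by 4n − 3: here 4·108 − 3 = 429.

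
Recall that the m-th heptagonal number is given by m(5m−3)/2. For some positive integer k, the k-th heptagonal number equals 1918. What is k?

28

Set n(5n−3)/2 = 1918, giving 5n² − 3n − 3836 = 0.
The discriminant is 9 + 40·1918 = 76729, and √76729 = 277.
So n = (3 + 277) / 10 = 280/10 = 28.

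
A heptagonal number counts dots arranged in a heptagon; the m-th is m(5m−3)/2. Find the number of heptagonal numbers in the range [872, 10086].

The n-th heptagonal number is n(5n−3)/2.
Smallest index with value ≥ 872: n = 19 (giving 874).
Largest index with value ≤ 10086: n = 63 (giving 9828).
Indices 19 through 63: 45 terms.

45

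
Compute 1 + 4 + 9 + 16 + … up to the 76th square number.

Σ_{i=1}^{76} i² = 76·77·153/6 = 149226.

149226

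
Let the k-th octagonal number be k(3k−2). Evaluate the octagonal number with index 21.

1281

21·(3·21 − 2) = 21·61 = 1281.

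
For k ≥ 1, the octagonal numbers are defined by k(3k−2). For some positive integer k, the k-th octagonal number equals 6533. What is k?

Set n(3n−2) = 6533, giving 3n² − 2n − 6533 = 0.
The discriminant is 4 + 12·6533 = 78400, and √78400 = 280.
So n = (2 + 280) / 6 = 282/6 = 47.

47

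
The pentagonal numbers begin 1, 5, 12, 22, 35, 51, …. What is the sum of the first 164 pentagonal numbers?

2218920

Σ i(3i−1)/2 = (3Σi² − Σi) / 2 over i = 1..164.
Σi = 13530 and Σi² = 1483790.
(3·1483790 − 1·13530) / 2 = 4437840/2 = 2218920.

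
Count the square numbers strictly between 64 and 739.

The n-th square number is n².
Smallest index with value > 64: n = 9 (giving 81).
Largest index with value < 739: n = 27 (giving 729).
Indices 9 through 27: 19 terms.

19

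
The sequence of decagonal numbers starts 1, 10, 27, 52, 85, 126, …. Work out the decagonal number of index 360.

517320

360·(4·360 − 3) = 360·1437 = 517320.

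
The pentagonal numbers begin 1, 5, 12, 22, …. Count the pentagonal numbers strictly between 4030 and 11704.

The n-th pentagonal number is n(3n−1)/2.
Smallest index with value > 4030: n = 53 (giving 4187).
Largest index with value < 11704: n = 88 (giving 11572).
Indices 53 through 88: 36 terms.

36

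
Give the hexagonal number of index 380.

288420

380·(2·380 − 1) = 380·759 = 288420.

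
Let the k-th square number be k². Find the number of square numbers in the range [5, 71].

The n-th square number is n².
Smallest index with value ≥ 5: n = 3 (giving 9).
Largest index with value ≤ 71: n = 8 (giving 64).
Indices 3 through 8: 6 terms.

6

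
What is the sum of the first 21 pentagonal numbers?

Σ i(3i−1)/2 = (3Σi² − Σi) / 2 over i = 1..21.
Σi = 231 and Σi² = 3311.
(3·3311 − 1·231) / 2 = 9702/2 = 4851.

4851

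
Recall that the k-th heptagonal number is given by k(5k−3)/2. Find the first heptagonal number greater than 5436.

Solve n(5n−3)/2 > 5436 for integer n.
The largest n with value ≤ 5436 is 46 (since 5221 ≤ 5436 < 5452), so the first above is n = 47, value 5452.

5452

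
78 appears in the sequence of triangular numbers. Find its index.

12

Set n(n+1)/2 = 78, giving n² + n − 156 = 0.
So n = (-1 + 25) / 2 = 24/2 = 12.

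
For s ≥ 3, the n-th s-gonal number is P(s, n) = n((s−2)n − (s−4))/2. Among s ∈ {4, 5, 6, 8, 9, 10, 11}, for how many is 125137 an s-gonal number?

1

s = 4: P(4, 353) = 124609 and P(4, 354) = 125316; 125137 is not s-gonal.
s = 5: P(5, 289) = 125137. ✓
s = 6: P(6, 250) = 124750 and P(6, 251) = 125751; 125137 is not s-gonal.
s = 8: P(8, 204) = 124440 and P(8, 205) = 125665; 125137 is not s-gonal.
s = 9: P(9, 189) = 124551 and P(9, 190) = 125875; 125137 is not s-gonal.
s = 10: P(10, 177) = 124785 and P(10, 178) = 126202; 125137 is not s-gonal.
s = 11: P(11, 167) = 124916 and P(11, 168) = 126420; 125137 is not s-gonal.
Hits: s ∈ {5} → 1.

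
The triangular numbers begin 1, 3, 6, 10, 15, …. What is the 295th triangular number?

43660

295·296/2 = 87320/2 = 43660.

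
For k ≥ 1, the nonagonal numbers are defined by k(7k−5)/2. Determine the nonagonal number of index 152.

The 152nd nonagonal number is n(7n−5)/2 with n = 152.
152·(7·152 − 5)/2 = 152·1059/2 = 80484.

80484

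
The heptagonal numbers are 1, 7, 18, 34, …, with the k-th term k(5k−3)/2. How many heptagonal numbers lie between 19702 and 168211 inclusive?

170

The n-th heptagonal number is n(5n−3)/2.
Smallest index with value ≥ 19702: n = 90 (giving 20115).
Largest index with value ≤ 168211: n = 259 (giving 167314).
Indices 90 through 259: 170 terms.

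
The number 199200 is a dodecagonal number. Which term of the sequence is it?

Set n(5n−4) = 199200, giving 5n² − 4n − 199200 = 0.
So n = (4 + 1996) / 10 = 2000/10 = 200.

200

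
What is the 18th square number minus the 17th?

35

n² − (n−1)² = 2n − 1, so 18² − 17² = 2·18 − 1 = 35.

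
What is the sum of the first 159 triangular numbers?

682640

Σ i(i+1)/2 = (Σi² + Σi) / 2 over i = 1..159.
Σi = 12720 and Σi² = 1352560.
(1·1352560 + 1·12720) / 2 = 1365280/2 = 682640.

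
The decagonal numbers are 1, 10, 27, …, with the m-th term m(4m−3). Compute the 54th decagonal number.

The 54th decagonal number is n(4n−3) with n = 54.
54·(4·54 − 3) = 54·213 = 11502.

11502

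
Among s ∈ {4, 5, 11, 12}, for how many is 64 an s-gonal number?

s = 4: P(4, 8) = 64. ✓
s = 5: P(5, 6) = 51 and P(5, 7) = 70; 64 is not s-gonal.
s = 11: P(11, 4) = 58 and P(11, 5) = 95; 64 is not s-gonal.
s = 12: P(12, 4) = 64. ✓
Hits: s ∈ {4, 12} → 2.

2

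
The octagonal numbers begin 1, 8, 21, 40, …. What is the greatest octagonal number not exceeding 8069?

8008

Solve n(3n−2) ≤ 8069 for integer n.
n = 52 gives 8008 ≤ 8069, while n = 53 gives 8321 > 8069; so the answer is 8008.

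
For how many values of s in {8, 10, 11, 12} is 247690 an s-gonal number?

s = 8: P(8, 287) = 246533 and P(8, 288) = 248256; 247690 is not s-gonal.
s = 10: P(10, 249) = 247257 and P(10, 250) = 249250; 247690 is not s-gonal.
s = 11: P(11, 235) = 247690. ✓
s = 12: P(12, 222) = 245532 and P(12, 223) = 247753; 247690 is not s-gonal.
Hits: s ∈ {11} → 1.

1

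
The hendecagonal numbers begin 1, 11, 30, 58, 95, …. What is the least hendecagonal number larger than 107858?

Solve n(9n−7)/2 > 107858 for integer n.
The largest n with value ≤ 107858 is 155 (since 107570 ≤ 107858 < 108966), so the first above is n = 156, value 108966.

108966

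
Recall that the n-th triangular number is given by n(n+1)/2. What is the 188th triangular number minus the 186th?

375

188·189/2 = 17766 and 186·187/2 = 17391.
Difference: 17766 − 17391 = 375.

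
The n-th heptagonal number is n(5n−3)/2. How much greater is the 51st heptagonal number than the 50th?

251

Consecutive heptagonal numbers differ by 5n − 4: here 5·51 − 4 = 251.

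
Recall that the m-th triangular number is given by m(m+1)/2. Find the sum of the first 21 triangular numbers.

Σ i(i+1)/2 = (Σi² + Σi) / 2 over i = 1..21.
Σi = 231 and Σi² = 3311.
(1·3311 + 1·231) / 2 = 3542/2 = 1771.

1771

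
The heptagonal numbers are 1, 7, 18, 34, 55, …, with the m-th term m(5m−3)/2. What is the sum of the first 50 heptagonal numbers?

Σ i(5i−3)/2 = (5Σi² − 3Σi) / 2 over i = 1..50.
Σi = 1275 and Σi² = 42925.
(5·42925 − 3·1275) / 2 = 210800/2 = 105400.

105400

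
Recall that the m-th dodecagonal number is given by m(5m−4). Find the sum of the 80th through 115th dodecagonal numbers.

Σ i(5i−4) = 5Σi² − 4Σi over i = 80..115.
Σi = 6670 − 3160 = 3510 and Σi² = 513590 − 167480 = 346110.
5·346110 − 4·3510 = 1716510.

1716510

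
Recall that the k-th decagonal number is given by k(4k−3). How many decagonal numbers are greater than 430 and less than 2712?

16

The n-th decagonal number is n(4n−3).
Smallest index with value > 430: n = 11 (giving 451).
Largest index with value < 2712: n = 26 (giving 2626).
Indices 11 through 26: 16 terms.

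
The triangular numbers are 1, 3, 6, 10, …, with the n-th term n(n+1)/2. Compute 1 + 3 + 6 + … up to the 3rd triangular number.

Σ i(i+1)/2 = (Σi² + Σi) / 2 over i = 1..3.
Σi = 6 and Σi² = 14.
(1·14 + 1·6) / 2 = 20/2 = 10.

10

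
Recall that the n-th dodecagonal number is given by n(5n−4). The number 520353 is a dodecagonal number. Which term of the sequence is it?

Set n(5n−4) = 520353, giving 5n² − 4n − 520353 = 0.
The discriminant is 16 + 20·520353 = 10407076, and √10407076 = 3226.
So n = (4 + 3226) / 10 = 3230/10 = 323.

323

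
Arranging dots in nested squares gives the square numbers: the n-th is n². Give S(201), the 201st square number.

40401

The 201st square number is n² with n = 201.
201² = 40401.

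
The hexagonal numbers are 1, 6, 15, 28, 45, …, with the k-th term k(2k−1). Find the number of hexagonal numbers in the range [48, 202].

5

The n-th hexagonal number is n(2n−1).
Smallest index with value ≥ 48: n = 6 (giving 66).
Largest index with value ≤ 202: n = 10 (giving 190).
Indices 6 through 10: 5 terms.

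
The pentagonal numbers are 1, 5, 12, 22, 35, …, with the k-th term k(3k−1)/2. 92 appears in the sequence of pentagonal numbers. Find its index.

8

Set n(3n−1)/2 = 92, giving 3n² − n − 184 = 0.
The discriminant is 1 + 24·92 = 2209, and √2209 = 47.
So n = (1 + 47) / 6 = 48/6 = 8.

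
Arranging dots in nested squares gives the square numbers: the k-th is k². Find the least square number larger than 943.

961

Solve n² > 943 for integer n.
The largest n with value ≤ 943 is 30 (since 900 ≤ 943 < 961), so the first above is n = 31, value 961.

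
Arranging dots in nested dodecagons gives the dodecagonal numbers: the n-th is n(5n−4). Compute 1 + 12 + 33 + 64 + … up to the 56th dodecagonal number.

294196

Σ i(5i−4) = 5Σi² − 4Σi over i = 1..56.
Σi = 1596 and Σi² = 60116.
5·60116 − 4·1596 = 294196.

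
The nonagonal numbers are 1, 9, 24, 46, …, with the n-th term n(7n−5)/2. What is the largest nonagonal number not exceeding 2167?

2125

Solve n(7n−5)/2 ≤ 2167 for integer n.
n = 25 gives 2125 ≤ 2167, while n = 26 gives 2301 > 2167; so the answer is 2125.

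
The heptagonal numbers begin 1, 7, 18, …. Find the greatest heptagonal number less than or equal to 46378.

Solve n(5n−3)/2 ≤ 46378 for integer n.
n = 136 gives 46036 ≤ 46378, while n = 137 gives 46717 > 46378; so the answer is 46036.

46036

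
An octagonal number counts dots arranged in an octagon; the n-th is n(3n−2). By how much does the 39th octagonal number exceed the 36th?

669

39·(3·39 − 2) = 4485 and 36·(3·36 − 2) = 3816.
Difference: 4485 − 3816 = 669.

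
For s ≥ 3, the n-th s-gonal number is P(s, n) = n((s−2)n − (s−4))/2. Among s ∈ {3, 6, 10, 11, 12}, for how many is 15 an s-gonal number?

2

s = 3: P(3, 5) = 15. ✓
s = 6: P(6, 3) = 15. ✓
s = 10: P(10, 2) = 10 and P(10, 3) = 27; 15 is not s-gonal.
s = 11: P(11, 2) = 11 and P(11, 3) = 30; 15 is not s-gonal.
s = 12: P(12, 2) = 12 and P(12, 3) = 33; 15 is not s-gonal.
Hits: s ∈ {3, 6} → 2.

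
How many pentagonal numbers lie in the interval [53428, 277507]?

242

The n-th pentagonal number is n(3n−1)/2.
Smallest index with value ≥ 53428: n = 189 (giving 53487).
Largest index with value ≤ 277507: n = 430 (giving 277135).
Indices 189 through 430: 242 terms.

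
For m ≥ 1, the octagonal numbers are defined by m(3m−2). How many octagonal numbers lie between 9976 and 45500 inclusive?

66

The n-th octagonal number is n(3n−2).
Smallest index with value ≥ 9976: n = 58 (giving 9976).
Largest index with value ≤ 45500: n = 123 (giving 45141).
Indices 58 through 123: 66 terms.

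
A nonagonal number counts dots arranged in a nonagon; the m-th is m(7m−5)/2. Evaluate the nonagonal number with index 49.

49·(7·49 − 5)/2 = 49·338/2 = 49·169 = 8281.

8281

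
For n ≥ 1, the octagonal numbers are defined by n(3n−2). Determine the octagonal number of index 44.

5720

The 44th octagonal number is n(3n−2) with n = 44.
44·(3·44 − 2) = 44·130 = 5720.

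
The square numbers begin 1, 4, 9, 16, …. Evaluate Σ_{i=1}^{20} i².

Σ_{i=1}^{20} i² = 20·21·41/6 = 2870.

2870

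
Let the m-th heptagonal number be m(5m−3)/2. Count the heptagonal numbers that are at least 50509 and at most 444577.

The n-th heptagonal number is n(5n−3)/2.
Smallest index with value ≥ 50509: n = 143 (giving 50908).
Largest index with value ≤ 444577: n = 422 (giving 444577).
Indices 143 through 422: 280 terms.

280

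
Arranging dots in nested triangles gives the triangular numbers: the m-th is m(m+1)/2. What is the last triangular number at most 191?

Solve n(n+1)/2 ≤ 191 for integer n.
n = 19 gives 190 ≤ 191, while n = 20 gives 210 > 191; so the answer is 190.

190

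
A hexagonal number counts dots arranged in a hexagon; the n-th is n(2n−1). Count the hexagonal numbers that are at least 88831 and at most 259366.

The n-th hexagonal number is n(2n−1).
Smallest index with value ≥ 88831: n = 211 (giving 88831).
Largest index with value ≤ 259366: n = 360 (giving 258840).
Indices 211 through 360: 150 terms.

150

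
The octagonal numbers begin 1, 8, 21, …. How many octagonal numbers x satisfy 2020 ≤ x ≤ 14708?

44

The n-th octagonal number is n(3n−2).
Smallest index with value ≥ 2020: n = 27 (giving 2133).
Largest index with value ≤ 14708: n = 70 (giving 14560).
Indices 27 through 70: 44 terms.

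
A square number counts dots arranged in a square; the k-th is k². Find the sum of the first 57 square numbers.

Σ_{i=1}^{57} i² = 57·58·115/6 = 63365.

63365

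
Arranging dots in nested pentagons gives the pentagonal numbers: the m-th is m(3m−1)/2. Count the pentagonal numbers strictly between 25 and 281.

9

The n-th pentagonal number is n(3n−1)/2.
Smallest index with value > 25: n = 5 (giving 35).
Largest index with value < 281: n = 13 (giving 247).
Indices 5 through 13: 9 terms.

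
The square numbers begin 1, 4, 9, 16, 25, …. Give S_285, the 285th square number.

The 285th square number is n² with n = 285.
285² = 81225.

81225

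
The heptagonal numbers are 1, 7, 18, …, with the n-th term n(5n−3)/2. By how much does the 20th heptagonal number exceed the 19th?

96

Consecutive heptagonal numbers differ by 5n − 4: here 5·20 − 4 = 96.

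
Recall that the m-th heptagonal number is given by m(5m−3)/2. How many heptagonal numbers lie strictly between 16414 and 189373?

194

The n-th heptagonal number is n(5n−3)/2.
Smallest index with value > 16414: n = 82 (giving 16687).
Largest index with value < 189373: n = 275 (giving 188650).
Indices 82 through 275: 194 terms.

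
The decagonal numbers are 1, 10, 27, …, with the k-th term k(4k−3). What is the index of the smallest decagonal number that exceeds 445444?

Solve n(4n−3) > 445444 for integer n.
The largest n with value ≤ 445444 is 334 (since 445222 ≤ 445444 < 447895), so the first above is n = 335, value 447895.

335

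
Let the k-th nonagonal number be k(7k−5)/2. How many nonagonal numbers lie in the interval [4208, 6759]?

The n-th nonagonal number is n(7n−5)/2.
Smallest index with value ≥ 4208: n = 36 (giving 4446).
Largest index with value ≤ 6759: n = 44 (giving 6666).
Indices 36 through 44: 9 terms.

9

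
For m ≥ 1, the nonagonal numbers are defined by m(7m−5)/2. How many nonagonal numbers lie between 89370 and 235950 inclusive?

100

The n-th nonagonal number is n(7n−5)/2.
Smallest index with value ≥ 89370: n = 161 (giving 90321).
Largest index with value ≤ 235950: n = 260 (giving 235950).
Indices 161 through 260: 100 terms.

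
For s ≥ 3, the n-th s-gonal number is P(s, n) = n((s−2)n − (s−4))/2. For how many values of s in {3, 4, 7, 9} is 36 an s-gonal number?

s = 3: P(3, 8) = 36. ✓
s = 4: P(4, 6) = 36. ✓
s = 7: P(7, 4) = 34 and P(7, 5) = 55; 36 is not s-gonal.
s = 9: P(9, 3) = 24 and P(9, 4) = 46; 36 is not s-gonal.
Hits: s ∈ {3, 4} → 2.

2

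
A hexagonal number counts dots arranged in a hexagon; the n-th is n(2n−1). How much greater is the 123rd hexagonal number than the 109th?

6482

123·(2·123 − 1) = 30135 and 109·(2·109 − 1) = 23653.
Difference: 30135 − 23653 = 6482.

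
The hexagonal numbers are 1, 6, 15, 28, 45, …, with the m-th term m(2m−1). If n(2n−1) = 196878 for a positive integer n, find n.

Set n(2n−1) = 196878, giving 2n² − n − 196878 = 0.
The discriminant is 1 + 8·196878 = 1575025, and √1575025 = 1255.
So n = (1 + 1255) / 4 = 1256/4 = 314.

314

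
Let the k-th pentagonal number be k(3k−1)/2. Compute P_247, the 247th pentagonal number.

91390

The 247th pentagonal number is n(3n−1)/2 with n = 247.
247·(3·247 − 1)/2 = 247·740/2 = 247·370 = 91390.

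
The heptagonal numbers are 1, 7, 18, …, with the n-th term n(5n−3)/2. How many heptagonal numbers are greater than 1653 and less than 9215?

35

The n-th heptagonal number is n(5n−3)/2.
Smallest index with value > 1653: n = 27 (giving 1782).
Largest index with value < 9215: n = 61 (giving 9211).
Indices 27 through 61: 35 terms.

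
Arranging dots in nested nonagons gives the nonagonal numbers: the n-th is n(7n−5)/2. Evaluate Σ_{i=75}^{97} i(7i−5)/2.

Σ i(7i−5)/2 = (7Σi² − 5Σi) / 2 over i = 75..97.
Σi = 4753 − 2775 = 1978 and Σi² = 308945 − 137825 = 171120.
(7·171120 − 5·1978) / 2 = 1187950/2 = 593975.

593975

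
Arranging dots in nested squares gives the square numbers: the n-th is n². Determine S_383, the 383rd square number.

383² = 146689.

146689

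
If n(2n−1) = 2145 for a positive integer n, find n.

33

Set n(2n−1) = 2145, giving 2n² − n − 2145 = 0.
The discriminant is 1 + 8·2145 = 17161, and √17161 = 131.
So n = (1 + 131) / 4 = 132/4 = 33.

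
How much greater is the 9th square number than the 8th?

n² − (n−1)² = 2n − 1, so 9² − 8² = 2·9 − 1 = 17.

17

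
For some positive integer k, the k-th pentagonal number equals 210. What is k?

12

Set n(3n−1)/2 = 210, giving 3n² − n − 420 = 0.
So n = (1 + 71) / 6 = 72/6 = 12.
Check: 12·(3·12 − 1)/2 = 210. ✓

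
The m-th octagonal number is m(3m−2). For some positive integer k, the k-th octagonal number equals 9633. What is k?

Set n(3n−2) = 9633, giving 3n² − 2n − 9633 = 0.
The discriminant is 4 + 12·9633 = 115600, and √115600 = 340.
So n = (2 + 340) / 6 = 342/6 = 57.

57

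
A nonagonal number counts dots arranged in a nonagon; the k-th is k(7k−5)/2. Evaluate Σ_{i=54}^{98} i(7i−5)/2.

Σ i(7i−5)/2 = (7Σi² − 5Σi) / 2 over i = 54..98.
Σi = 4851 − 1431 = 3420 and Σi² = 318549 − 51039 = 267510.
(7·267510 − 5·3420) / 2 = 1855470/2 = 927735.

927735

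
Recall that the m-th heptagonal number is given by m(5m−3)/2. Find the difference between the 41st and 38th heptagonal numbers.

588

41·(5·41 − 3)/2 = 4141 and 38·(5·38 − 3)/2 = 3553.
Difference: 4141 − 3553 = 588.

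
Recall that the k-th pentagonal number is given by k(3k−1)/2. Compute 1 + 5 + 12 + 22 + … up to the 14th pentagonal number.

Σ i(3i−1)/2 = (3Σi² − Σi) / 2 over i = 1..14.
Σi = 105 and Σi² = 1015.
(3·1015 − 1·105) / 2 = 2940/2 = 1470.

1470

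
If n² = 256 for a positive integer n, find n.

16

We need n² = 256, so n = √256 = 16.
Check: 16² = 256. ✓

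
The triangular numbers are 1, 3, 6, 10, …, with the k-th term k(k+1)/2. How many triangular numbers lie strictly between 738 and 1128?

9

The n-th triangular number is n(n+1)/2.
Smallest index with value > 738: n = 38 (giving 741).
Largest index with value < 1128: n = 46 (giving 1081).
Indices 38 through 46: 9 terms.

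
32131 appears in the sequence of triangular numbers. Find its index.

253

Set n(n+1)/2 = 32131, giving n² + n − 64262 = 0.
The discriminant is 1 + 8·32131 = 257049, and √257049 = 507.
So n = (-1 + 507) / 2 = 506/2 = 253.
Check: 253·254/2 = 32131. ✓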